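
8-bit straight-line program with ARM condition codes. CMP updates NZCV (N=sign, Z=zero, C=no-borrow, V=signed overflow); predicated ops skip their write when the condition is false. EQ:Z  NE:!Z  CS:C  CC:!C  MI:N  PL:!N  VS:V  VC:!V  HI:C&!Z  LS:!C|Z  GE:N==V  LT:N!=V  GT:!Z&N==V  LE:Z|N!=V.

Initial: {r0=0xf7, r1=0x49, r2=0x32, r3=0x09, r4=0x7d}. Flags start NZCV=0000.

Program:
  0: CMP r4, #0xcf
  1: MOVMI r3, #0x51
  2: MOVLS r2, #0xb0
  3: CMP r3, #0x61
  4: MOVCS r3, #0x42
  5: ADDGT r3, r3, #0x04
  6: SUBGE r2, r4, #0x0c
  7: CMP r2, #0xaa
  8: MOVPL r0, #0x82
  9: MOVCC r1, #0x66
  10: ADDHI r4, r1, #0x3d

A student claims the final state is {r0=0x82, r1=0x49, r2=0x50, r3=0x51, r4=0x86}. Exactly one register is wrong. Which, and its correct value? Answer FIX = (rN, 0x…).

FIX = (r2, 0xb0)

[0] flags=1001 → (cmp)
[1] flags=1001 MI?T → r3=0x51
[2] flags=1001 LS?T → r2=0xb0
[3] flags=1000 → (cmp)
[4] flags=1000 CS?F → skip
[5] flags=1000 GT?F → skip
[6] flags=1000 GE?F → skip
[7] flags=0010 → (cmp)
[8] flags=0010 PL?T → r0=0x82
[9] flags=0010 CC?F → skip
[10] flags=0010 HI?T → r4=0x86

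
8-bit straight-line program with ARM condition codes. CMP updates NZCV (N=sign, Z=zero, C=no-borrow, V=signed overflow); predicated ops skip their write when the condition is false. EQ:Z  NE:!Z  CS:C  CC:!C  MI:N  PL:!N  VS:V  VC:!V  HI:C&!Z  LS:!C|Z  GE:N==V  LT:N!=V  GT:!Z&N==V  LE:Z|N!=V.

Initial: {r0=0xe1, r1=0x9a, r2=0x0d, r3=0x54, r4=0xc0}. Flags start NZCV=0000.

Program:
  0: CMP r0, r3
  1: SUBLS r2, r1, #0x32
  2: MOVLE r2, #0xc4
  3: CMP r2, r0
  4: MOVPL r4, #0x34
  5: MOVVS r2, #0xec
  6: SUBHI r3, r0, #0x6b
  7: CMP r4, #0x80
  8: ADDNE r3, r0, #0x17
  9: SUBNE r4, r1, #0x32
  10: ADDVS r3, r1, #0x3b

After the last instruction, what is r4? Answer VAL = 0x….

VAL = 0x68

0: ✓ CMP  NZCV=1010
1: · SUBLS
2: ✓ MOVLE  r2←0xc4
3: ✓ CMP  NZCV=1000
4: · MOVPL
5: · MOVVS
6: · SUBHI
7: ✓ CMP  NZCV=0010
8: ✓ ADDNE  r3←0xf8
9: ✓ SUBNE  r4←0x68
10: · ADDVS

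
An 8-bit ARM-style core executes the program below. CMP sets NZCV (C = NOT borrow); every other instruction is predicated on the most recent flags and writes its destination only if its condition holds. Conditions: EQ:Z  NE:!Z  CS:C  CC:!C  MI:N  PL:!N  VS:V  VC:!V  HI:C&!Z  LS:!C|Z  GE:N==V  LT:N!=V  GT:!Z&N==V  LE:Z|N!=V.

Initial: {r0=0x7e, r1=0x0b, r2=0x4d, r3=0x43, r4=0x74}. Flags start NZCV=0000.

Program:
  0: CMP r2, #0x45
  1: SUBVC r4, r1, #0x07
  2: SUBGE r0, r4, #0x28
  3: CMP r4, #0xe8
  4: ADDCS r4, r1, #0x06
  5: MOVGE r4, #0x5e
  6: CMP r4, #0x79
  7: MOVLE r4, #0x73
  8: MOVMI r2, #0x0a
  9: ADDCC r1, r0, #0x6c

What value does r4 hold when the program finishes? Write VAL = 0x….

0: ✓ CMP  NZCV=0010
1: ✓ SUBVC  r4←0x04
2: ✓ SUBGE  r0←0xdc
3: ✓ CMP  NZCV=0000
4: · ADDCS
5: ✓ MOVGE  r4←0x5e
6: ✓ CMP  NZCV=1000
7: ✓ MOVLE  r4←0x73
8: ✓ MOVMI  r2←0x0a
9: ✓ ADDCC  r1←0x48

VAL = 0x73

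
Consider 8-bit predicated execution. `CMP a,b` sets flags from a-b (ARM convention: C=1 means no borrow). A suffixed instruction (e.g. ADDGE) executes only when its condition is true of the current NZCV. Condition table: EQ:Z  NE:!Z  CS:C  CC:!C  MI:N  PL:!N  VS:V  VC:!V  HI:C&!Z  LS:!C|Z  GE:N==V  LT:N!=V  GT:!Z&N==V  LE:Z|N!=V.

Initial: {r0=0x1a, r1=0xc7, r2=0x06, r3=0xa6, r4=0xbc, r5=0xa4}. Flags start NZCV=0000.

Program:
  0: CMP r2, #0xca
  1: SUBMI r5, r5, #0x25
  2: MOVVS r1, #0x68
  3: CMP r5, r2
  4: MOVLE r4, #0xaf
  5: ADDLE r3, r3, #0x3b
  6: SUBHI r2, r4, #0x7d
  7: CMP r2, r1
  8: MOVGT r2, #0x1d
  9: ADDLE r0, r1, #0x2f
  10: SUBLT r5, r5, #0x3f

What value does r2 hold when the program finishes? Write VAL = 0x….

[0] flags=0000 → (cmp)
[1] flags=0000 MI?F → skip
[2] flags=0000 VS?F → skip
[3] flags=1010 → (cmp)
[4] flags=1010 LE?T → r4=0xaf
[5] flags=1010 LE?T → r3=0xe1
[6] flags=1010 HI?T → r2=0x32
[7] flags=0000 → (cmp)
[8] flags=0000 GT?T → r2=0x1d
[9] flags=0000 LE?F → skip
[10] flags=0000 LT?F → skip

VAL = 0x1d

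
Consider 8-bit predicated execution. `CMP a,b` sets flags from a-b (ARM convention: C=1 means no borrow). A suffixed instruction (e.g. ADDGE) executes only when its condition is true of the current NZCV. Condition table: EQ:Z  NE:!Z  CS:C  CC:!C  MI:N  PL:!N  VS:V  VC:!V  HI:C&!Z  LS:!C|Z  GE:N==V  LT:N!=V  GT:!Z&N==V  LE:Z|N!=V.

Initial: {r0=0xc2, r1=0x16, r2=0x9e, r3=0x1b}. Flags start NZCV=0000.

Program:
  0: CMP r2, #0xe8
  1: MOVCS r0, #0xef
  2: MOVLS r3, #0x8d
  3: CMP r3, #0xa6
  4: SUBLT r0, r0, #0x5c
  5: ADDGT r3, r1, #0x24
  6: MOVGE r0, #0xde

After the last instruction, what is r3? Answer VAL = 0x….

0: ✓ CMP  NZCV=1000
1: · MOVCS
2: ✓ MOVLS  r3←0x8d
3: ✓ CMP  NZCV=1000
4: ✓ SUBLT  r0←0x66
5: · ADDGT
6: · MOVGE

VAL = 0x8d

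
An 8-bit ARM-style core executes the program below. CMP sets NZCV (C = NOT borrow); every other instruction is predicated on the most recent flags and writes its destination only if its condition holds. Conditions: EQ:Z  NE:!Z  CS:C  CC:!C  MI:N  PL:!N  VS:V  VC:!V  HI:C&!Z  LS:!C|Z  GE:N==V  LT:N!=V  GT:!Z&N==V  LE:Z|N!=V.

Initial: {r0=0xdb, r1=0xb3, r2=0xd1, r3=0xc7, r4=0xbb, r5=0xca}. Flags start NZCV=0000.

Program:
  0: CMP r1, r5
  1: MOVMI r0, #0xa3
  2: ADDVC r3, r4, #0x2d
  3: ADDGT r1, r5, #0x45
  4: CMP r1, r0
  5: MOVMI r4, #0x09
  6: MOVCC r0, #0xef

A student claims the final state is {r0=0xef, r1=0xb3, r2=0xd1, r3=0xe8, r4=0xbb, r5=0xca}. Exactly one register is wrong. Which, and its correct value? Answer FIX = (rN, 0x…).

0: ✓ CMP  NZCV=1000
1: ✓ MOVMI  r0←0xa3
2: ✓ ADDVC  r3←0xe8
3: · ADDGT
4: ✓ CMP  NZCV=0010
5: · MOVMI
6: · MOVCC

FIX = (r0, 0xa3)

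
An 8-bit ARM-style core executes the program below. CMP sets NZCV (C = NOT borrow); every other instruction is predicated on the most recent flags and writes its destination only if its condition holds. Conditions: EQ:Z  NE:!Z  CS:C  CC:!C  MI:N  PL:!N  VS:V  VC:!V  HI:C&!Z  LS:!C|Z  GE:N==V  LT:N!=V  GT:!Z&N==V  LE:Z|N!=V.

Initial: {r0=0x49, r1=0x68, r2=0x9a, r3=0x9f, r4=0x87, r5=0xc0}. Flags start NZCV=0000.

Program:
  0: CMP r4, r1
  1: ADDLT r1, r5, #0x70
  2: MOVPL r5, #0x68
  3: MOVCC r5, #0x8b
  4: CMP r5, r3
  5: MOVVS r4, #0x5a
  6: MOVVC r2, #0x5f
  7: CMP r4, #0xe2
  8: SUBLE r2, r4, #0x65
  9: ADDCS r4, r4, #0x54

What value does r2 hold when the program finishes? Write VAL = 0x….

VAL = 0x9a

[0] flags=0011 → (cmp)
[1] flags=0011 LT?T → r1=0x30
[2] flags=0011 PL?T → r5=0x68
[3] flags=0011 CC?F → skip
[4] flags=1001 → (cmp)
[5] flags=1001 VS?T → r4=0x5a
[6] flags=1001 VC?F → skip
[7] flags=0000 → (cmp)
[8] flags=0000 LE?F → skip
[9] flags=0000 CS?F → skip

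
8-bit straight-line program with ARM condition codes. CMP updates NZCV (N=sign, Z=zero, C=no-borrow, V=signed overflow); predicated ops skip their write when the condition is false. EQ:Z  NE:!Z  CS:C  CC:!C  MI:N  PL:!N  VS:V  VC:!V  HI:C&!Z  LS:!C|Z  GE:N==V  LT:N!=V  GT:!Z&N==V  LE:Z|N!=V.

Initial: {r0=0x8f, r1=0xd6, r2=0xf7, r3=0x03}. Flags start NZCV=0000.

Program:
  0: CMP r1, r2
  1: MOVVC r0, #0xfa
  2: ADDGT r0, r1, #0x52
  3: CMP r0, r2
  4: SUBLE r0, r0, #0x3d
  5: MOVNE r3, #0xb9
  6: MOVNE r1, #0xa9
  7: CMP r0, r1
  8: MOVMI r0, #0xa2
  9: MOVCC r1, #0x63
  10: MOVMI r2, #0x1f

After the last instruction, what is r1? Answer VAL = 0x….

VAL = 0xa9

0: ✓ CMP  NZCV=1000
1: ✓ MOVVC  r0←0xfa
2: · ADDGT
3: ✓ CMP  NZCV=0010
4: · SUBLE
5: ✓ MOVNE  r3←0xb9
6: ✓ MOVNE  r1←0xa9
7: ✓ CMP  NZCV=0010
8: · MOVMI
9: · MOVCC
10: · MOVMI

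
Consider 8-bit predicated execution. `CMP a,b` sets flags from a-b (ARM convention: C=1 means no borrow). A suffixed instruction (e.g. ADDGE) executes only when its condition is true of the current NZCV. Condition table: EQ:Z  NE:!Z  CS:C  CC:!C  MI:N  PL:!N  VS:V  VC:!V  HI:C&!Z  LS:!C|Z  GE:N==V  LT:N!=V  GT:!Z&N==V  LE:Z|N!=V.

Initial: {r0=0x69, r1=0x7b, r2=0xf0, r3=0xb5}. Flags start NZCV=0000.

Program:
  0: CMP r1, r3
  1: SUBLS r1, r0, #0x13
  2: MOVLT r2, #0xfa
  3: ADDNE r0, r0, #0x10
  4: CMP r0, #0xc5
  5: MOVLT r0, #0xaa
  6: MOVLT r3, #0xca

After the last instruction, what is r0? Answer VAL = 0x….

[0] flags=1001 → (cmp)
[1] flags=1001 LS?T → r1=0x56
[2] flags=1001 LT?F → skip
[3] flags=1001 NE?T → r0=0x79
[4] flags=1001 → (cmp)
[5] flags=1001 LT?F → skip
[6] flags=1001 LT?F → skip

VAL = 0x79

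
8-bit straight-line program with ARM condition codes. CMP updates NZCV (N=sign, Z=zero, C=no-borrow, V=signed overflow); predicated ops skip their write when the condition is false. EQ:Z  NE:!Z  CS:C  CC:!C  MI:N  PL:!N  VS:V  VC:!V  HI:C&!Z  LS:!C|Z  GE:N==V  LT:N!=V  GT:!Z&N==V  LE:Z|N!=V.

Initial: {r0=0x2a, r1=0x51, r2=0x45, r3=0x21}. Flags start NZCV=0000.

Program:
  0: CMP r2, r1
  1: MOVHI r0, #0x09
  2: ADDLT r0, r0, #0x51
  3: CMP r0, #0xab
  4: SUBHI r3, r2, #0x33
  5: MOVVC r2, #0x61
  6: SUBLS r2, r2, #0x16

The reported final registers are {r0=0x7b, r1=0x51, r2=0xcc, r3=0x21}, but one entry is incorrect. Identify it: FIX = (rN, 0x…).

[0] flags=1000 → (cmp)
[1] flags=1000 HI?F → skip
[2] flags=1000 LT?T → r0=0x7b
[3] flags=1001 → (cmp)
[4] flags=1001 HI?F → skip
[5] flags=1001 VC?F → skip
[6] flags=1001 LS?T → r2=0x2f

FIX = (r2, 0x2f)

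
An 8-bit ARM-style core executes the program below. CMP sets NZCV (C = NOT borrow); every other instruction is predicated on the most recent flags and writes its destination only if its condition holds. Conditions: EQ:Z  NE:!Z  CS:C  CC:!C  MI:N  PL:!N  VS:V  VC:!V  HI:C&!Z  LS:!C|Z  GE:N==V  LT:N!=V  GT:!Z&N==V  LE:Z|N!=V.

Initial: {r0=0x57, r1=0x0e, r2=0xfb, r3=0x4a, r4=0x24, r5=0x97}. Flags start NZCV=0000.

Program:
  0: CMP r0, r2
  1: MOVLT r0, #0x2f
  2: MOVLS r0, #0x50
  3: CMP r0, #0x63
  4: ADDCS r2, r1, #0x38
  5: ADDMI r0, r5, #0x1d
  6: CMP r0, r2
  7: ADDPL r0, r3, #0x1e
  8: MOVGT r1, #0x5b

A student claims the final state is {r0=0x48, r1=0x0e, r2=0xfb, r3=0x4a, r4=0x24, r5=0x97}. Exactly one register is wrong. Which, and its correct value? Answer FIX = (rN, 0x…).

FIX = (r0, 0xb4)

0: ✓ CMP  NZCV=0000
1: · MOVLT
2: ✓ MOVLS  r0←0x50
3: ✓ CMP  NZCV=1000
4: · ADDCS
5: ✓ ADDMI  r0←0xb4
6: ✓ CMP  NZCV=1000
7: · ADDPL
8: · MOVGT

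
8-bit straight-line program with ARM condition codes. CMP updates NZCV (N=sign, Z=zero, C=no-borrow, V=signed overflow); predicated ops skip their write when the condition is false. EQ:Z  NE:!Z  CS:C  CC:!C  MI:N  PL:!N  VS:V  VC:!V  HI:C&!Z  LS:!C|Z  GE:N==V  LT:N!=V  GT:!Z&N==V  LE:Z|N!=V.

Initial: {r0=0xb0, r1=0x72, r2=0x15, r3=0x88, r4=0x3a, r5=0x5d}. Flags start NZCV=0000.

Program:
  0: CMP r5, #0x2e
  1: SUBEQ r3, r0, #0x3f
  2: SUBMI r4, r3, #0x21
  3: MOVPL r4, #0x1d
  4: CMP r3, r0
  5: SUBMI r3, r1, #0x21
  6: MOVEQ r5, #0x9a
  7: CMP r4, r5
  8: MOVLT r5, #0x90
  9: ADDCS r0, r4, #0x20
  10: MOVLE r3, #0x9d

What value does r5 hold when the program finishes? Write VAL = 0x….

0: ✓ CMP  NZCV=0010
1: · SUBEQ
2: · SUBMI
3: ✓ MOVPL  r4←0x1d
4: ✓ CMP  NZCV=1000
5: ✓ SUBMI  r3←0x51
6: · MOVEQ
7: ✓ CMP  NZCV=1000
8: ✓ MOVLT  r5←0x90
9: · ADDCS
10: ✓ MOVLE  r3←0x9d

VAL = 0x90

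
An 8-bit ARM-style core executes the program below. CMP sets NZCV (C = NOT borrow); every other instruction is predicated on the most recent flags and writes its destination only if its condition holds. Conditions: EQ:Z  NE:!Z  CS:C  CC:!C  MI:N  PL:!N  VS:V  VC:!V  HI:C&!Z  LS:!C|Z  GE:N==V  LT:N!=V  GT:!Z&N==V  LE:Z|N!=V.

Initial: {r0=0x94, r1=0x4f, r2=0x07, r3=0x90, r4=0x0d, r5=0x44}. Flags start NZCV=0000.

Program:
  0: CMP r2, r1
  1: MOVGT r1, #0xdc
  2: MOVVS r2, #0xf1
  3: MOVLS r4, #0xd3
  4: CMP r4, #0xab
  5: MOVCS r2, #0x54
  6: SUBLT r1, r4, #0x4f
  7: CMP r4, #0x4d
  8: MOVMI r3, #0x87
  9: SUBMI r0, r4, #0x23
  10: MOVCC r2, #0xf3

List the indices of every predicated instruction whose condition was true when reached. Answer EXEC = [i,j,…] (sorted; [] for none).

0: ✓ CMP  NZCV=1000
1: · MOVGT
2: · MOVVS
3: ✓ MOVLS  r4←0xd3
4: ✓ CMP  NZCV=0010
5: ✓ MOVCS  r2←0x54
6: · SUBLT
7: ✓ CMP  NZCV=1010
8: ✓ MOVMI  r3←0x87
9: ✓ SUBMI  r0←0xb0
10: · MOVCC

EXEC = [3,5,8,9]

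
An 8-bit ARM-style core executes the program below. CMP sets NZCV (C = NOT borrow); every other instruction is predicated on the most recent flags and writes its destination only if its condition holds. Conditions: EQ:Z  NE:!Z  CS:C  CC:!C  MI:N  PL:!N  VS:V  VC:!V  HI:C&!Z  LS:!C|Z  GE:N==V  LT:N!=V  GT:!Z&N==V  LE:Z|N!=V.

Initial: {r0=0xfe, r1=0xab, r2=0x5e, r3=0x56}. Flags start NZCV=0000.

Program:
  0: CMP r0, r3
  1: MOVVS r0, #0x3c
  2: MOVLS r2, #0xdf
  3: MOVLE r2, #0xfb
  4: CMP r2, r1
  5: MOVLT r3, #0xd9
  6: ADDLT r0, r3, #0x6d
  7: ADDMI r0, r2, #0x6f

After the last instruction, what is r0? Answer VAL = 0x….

VAL = 0xfe

0: ✓ CMP  NZCV=1010
1: · MOVVS
2: · MOVLS
3: ✓ MOVLE  r2←0xfb
4: ✓ CMP  NZCV=0010
5: · MOVLT
6: · ADDLT
7: · ADDMI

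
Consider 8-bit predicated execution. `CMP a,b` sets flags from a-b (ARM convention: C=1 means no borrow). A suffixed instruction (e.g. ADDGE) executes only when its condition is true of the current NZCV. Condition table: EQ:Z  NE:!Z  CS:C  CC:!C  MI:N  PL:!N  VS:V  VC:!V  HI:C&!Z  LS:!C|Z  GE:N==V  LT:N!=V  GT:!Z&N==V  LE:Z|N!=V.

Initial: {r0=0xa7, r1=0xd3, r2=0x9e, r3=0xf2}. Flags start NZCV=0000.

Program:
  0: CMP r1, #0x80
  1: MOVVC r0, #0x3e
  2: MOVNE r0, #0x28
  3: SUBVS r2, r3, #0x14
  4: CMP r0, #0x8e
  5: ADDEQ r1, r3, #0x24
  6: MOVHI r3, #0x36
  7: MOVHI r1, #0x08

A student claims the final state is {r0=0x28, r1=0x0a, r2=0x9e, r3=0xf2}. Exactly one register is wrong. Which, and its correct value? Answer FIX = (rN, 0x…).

0: ✓ CMP  NZCV=0010
1: ✓ MOVVC  r0←0x3e
2: ✓ MOVNE  r0←0x28
3: · SUBVS
4: ✓ CMP  NZCV=1001
5: · ADDEQ
6: · MOVHI
7: · MOVHI

FIX = (r1, 0xd3)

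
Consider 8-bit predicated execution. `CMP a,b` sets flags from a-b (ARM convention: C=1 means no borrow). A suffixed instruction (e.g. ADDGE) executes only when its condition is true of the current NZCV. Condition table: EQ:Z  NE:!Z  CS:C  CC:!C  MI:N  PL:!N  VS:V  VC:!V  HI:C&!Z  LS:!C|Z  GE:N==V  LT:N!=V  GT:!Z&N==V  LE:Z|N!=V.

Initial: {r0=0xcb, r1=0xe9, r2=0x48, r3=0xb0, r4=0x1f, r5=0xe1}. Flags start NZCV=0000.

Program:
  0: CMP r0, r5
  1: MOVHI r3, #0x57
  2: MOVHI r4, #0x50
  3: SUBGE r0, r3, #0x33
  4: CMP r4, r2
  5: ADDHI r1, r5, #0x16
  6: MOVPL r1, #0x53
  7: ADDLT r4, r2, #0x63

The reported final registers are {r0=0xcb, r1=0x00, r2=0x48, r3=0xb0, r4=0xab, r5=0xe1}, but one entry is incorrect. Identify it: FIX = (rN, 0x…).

[0] flags=1000 → (cmp)
[1] flags=1000 HI?F → skip
[2] flags=1000 HI?F → skip
[3] flags=1000 GE?F → skip
[4] flags=1000 → (cmp)
[5] flags=1000 HI?F → skip
[6] flags=1000 PL?F → skip
[7] flags=1000 LT?T → r4=0xab

FIX = (r1, 0xe9)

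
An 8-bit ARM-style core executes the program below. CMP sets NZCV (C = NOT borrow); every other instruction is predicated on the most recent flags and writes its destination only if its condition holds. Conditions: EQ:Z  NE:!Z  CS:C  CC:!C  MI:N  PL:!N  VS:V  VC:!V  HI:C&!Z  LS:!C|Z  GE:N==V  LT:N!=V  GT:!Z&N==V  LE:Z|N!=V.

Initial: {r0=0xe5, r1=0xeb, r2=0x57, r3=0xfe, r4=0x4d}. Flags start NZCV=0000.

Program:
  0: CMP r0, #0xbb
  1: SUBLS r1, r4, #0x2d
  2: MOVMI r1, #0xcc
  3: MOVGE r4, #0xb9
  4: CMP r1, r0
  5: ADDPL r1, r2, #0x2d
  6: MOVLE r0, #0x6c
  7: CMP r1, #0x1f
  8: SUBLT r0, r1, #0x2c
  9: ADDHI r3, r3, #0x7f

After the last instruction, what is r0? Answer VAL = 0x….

0: ✓ CMP  NZCV=0010
1: · SUBLS
2: · MOVMI
3: ✓ MOVGE  r4←0xb9
4: ✓ CMP  NZCV=0010
5: ✓ ADDPL  r1←0x84
6: · MOVLE
7: ✓ CMP  NZCV=0011
8: ✓ SUBLT  r0←0x58
9: ✓ ADDHI  r3←0x7d

VAL = 0x58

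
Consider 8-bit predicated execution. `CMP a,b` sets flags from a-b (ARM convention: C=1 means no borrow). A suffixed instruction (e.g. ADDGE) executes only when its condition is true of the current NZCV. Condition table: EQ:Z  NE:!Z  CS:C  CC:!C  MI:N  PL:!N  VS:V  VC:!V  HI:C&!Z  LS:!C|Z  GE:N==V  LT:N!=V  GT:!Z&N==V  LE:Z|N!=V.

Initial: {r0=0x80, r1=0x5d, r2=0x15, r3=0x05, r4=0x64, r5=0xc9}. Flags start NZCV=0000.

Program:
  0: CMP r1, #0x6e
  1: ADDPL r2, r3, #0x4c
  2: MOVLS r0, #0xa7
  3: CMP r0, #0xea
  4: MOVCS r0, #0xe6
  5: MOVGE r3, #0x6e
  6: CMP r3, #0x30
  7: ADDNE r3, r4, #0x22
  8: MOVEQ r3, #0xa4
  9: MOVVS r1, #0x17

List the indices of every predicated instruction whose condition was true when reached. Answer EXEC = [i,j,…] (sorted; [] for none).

EXEC = [2,7]

0: ✓ CMP  NZCV=1000
1: · ADDPL
2: ✓ MOVLS  r0←0xa7
3: ✓ CMP  NZCV=1000
4: · MOVCS
5: · MOVGE
6: ✓ CMP  NZCV=1000
7: ✓ ADDNE  r3←0x86
8: · MOVEQ
9: · MOVVS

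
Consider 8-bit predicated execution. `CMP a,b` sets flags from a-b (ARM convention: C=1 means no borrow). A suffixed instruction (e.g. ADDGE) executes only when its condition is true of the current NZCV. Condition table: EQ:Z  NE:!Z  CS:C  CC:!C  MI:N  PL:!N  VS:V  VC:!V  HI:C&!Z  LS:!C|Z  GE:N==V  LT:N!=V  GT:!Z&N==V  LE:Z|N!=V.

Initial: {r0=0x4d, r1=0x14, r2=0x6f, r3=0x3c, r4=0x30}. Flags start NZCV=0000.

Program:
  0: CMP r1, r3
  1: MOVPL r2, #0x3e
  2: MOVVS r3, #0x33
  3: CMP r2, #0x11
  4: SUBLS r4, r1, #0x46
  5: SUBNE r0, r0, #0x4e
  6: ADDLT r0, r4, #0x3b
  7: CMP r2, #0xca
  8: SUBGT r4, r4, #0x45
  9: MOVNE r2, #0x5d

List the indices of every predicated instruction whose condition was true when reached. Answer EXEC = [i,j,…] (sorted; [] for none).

EXEC = [5,8,9]

[0] flags=1000 → (cmp)
[1] flags=1000 PL?F → skip
[2] flags=1000 VS?F → skip
[3] flags=0010 → (cmp)
[4] flags=0010 LS?F → skip
[5] flags=0010 NE?T → r0=0xff
[6] flags=0010 LT?F → skip
[7] flags=1001 → (cmp)
[8] flags=1001 GT?T → r4=0xeb
[9] flags=1001 NE?T → r2=0x5d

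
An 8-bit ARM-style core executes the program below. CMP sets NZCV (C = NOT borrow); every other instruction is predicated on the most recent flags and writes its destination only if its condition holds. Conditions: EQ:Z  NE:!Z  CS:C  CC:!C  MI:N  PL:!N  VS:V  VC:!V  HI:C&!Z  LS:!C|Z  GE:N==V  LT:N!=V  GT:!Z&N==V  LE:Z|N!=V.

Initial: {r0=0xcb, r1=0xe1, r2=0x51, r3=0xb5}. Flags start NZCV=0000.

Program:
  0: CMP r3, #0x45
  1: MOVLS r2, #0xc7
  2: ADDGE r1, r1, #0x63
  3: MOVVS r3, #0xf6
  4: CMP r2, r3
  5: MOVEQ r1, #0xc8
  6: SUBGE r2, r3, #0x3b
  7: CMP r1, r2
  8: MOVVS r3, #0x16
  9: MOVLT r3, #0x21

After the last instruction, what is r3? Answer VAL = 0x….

[0] flags=0011 → (cmp)
[1] flags=0011 LS?F → skip
[2] flags=0011 GE?F → skip
[3] flags=0011 VS?T → r3=0xf6
[4] flags=0000 → (cmp)
[5] flags=0000 EQ?F → skip
[6] flags=0000 GE?T → r2=0xbb
[7] flags=0010 → (cmp)
[8] flags=0010 VS?F → skip
[9] flags=0010 LT?F → skip

VAL = 0xf6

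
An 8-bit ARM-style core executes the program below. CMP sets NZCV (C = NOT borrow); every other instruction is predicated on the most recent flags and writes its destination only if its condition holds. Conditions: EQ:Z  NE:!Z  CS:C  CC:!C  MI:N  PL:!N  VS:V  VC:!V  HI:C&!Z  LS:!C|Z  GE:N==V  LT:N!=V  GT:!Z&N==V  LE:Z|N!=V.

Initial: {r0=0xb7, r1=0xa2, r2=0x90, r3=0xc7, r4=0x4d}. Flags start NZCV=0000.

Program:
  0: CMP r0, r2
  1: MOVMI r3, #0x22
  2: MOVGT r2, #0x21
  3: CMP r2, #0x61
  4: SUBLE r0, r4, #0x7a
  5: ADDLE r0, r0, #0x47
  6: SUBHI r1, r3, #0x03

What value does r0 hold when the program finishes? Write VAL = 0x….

VAL = 0x1a

[0] flags=0010 → (cmp)
[1] flags=0010 MI?F → skip
[2] flags=0010 GT?T → r2=0x21
[3] flags=1000 → (cmp)
[4] flags=1000 LE?T → r0=0xd3
[5] flags=1000 LE?T → r0=0x1a
[6] flags=1000 HI?F → skip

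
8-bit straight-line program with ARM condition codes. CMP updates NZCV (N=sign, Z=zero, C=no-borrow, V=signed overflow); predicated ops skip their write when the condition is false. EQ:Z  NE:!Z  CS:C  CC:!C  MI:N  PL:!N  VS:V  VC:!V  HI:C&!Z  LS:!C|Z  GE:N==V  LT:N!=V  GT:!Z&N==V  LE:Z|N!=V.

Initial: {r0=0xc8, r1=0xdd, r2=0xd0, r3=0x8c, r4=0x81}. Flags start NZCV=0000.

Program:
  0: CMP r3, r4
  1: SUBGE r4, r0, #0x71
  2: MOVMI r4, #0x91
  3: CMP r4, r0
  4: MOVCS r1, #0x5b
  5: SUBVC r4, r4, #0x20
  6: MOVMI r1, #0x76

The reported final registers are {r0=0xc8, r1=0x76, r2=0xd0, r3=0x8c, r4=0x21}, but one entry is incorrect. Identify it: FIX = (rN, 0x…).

FIX = (r4, 0x57)

[0] flags=0010 → (cmp)
[1] flags=0010 GE?T → r4=0x57
[2] flags=0010 MI?F → skip
[3] flags=1001 → (cmp)
[4] flags=1001 CS?F → skip
[5] flags=1001 VC?F → skip
[6] flags=1001 MI?T → r1=0x76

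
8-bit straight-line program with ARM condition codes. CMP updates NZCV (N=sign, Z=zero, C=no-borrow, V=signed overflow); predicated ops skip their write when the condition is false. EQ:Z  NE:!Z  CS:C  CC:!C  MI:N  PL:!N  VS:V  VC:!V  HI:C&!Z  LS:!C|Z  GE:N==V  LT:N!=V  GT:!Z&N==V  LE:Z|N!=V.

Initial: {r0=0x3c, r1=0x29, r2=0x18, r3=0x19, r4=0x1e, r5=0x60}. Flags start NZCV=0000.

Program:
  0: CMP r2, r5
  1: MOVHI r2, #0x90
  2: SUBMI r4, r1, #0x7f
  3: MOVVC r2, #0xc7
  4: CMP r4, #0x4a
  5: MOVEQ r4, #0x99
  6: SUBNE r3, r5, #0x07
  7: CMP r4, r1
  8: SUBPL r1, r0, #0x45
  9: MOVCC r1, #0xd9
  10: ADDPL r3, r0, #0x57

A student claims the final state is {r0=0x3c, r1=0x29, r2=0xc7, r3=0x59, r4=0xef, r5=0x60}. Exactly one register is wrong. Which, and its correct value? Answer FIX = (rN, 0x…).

0: ✓ CMP  NZCV=1000
1: · MOVHI
2: ✓ SUBMI  r4←0xaa
3: ✓ MOVVC  r2←0xc7
4: ✓ CMP  NZCV=0011
5: · MOVEQ
6: ✓ SUBNE  r3←0x59
7: ✓ CMP  NZCV=1010
8: · SUBPL
9: · MOVCC
10: · ADDPL

FIX = (r4, 0xaa)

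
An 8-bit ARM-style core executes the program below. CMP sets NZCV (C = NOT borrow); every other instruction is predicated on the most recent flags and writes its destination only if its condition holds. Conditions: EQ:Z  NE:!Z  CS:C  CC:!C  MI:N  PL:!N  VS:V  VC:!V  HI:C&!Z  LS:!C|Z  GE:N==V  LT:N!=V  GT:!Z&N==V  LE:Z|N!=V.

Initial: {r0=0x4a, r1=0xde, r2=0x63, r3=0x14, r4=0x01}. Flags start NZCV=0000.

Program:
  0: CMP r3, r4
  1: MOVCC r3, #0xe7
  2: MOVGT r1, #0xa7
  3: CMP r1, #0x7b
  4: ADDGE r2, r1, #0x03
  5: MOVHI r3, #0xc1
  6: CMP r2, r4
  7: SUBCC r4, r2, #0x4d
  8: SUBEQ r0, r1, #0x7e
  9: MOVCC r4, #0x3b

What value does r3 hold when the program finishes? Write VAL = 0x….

VAL = 0xc1

[0] flags=0010 → (cmp)
[1] flags=0010 CC?F → skip
[2] flags=0010 GT?T → r1=0xa7
[3] flags=0011 → (cmp)
[4] flags=0011 GE?F → skip
[5] flags=0011 HI?T → r3=0xc1
[6] flags=0010 → (cmp)
[7] flags=0010 CC?F → skip
[8] flags=0010 EQ?F → skip
[9] flags=0010 CC?F → skip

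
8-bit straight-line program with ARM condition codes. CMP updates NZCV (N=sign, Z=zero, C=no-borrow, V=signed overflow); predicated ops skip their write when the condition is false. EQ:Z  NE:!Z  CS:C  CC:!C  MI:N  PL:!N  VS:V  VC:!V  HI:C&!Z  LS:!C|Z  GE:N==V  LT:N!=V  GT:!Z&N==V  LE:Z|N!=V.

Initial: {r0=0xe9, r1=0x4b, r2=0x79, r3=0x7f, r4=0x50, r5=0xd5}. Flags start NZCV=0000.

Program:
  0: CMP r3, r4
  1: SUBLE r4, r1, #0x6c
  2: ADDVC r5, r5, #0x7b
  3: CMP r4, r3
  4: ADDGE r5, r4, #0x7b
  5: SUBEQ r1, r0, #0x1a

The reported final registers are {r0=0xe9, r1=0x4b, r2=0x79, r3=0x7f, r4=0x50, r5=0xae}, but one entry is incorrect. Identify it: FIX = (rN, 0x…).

[0] flags=0010 → (cmp)
[1] flags=0010 LE?F → skip
[2] flags=0010 VC?T → r5=0x50
[3] flags=1000 → (cmp)
[4] flags=1000 GE?F → skip
[5] flags=1000 EQ?F → skip

FIX = (r5, 0x50)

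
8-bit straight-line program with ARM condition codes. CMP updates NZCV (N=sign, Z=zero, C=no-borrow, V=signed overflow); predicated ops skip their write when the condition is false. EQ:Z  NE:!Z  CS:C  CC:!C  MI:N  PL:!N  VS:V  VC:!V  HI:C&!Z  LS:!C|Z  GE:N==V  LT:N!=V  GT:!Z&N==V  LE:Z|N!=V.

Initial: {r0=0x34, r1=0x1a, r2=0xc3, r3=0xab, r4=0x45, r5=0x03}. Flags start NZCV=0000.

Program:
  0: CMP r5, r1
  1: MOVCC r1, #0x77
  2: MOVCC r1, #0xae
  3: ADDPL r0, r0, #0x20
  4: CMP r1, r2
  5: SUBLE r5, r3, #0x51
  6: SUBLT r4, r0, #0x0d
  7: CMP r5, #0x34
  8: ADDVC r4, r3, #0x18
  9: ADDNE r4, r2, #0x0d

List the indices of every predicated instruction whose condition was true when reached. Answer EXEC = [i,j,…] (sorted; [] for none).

EXEC = [1,2,5,6,8,9]

0: ✓ CMP  NZCV=1000
1: ✓ MOVCC  r1←0x77
2: ✓ MOVCC  r1←0xae
3: · ADDPL
4: ✓ CMP  NZCV=1000
5: ✓ SUBLE  r5←0x5a
6: ✓ SUBLT  r4←0x27
7: ✓ CMP  NZCV=0010
8: ✓ ADDVC  r4←0xc3
9: ✓ ADDNE  r4←0xd0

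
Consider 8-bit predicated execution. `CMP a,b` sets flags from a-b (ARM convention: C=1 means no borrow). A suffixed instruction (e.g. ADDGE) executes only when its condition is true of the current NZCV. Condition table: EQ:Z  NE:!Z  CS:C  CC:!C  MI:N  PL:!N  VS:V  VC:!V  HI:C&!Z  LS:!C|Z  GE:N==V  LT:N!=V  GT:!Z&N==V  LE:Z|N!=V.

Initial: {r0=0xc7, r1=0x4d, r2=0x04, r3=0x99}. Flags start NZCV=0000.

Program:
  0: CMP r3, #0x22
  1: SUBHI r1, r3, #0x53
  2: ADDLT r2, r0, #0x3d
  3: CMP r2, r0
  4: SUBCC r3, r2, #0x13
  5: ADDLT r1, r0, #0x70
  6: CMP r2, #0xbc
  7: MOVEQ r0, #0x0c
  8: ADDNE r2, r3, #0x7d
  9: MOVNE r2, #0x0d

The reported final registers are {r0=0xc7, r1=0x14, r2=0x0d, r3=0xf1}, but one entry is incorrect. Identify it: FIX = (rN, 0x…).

[0] flags=0011 → (cmp)
[1] flags=0011 HI?T → r1=0x46
[2] flags=0011 LT?T → r2=0x04
[3] flags=0000 → (cmp)
[4] flags=0000 CC?T → r3=0xf1
[5] flags=0000 LT?F → skip
[6] flags=0000 → (cmp)
[7] flags=0000 EQ?F → skip
[8] flags=0000 NE?T → r2=0x6e
[9] flags=0000 NE?T → r2=0x0d

FIX = (r1, 0x46)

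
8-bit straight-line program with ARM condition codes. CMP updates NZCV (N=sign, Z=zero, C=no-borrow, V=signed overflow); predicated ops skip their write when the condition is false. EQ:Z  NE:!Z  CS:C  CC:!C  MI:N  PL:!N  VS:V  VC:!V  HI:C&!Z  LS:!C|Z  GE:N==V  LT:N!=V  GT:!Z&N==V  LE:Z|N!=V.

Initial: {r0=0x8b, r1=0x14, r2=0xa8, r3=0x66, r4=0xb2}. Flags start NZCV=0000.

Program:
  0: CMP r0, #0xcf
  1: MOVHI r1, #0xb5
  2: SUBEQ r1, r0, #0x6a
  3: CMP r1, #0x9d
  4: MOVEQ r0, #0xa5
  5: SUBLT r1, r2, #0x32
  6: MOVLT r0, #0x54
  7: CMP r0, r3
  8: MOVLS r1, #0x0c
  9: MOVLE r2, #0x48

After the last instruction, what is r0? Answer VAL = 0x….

VAL = 0x8b

0: ✓ CMP  NZCV=1000
1: · MOVHI
2: · SUBEQ
3: ✓ CMP  NZCV=0000
4: · MOVEQ
5: · SUBLT
6: · MOVLT
7: ✓ CMP  NZCV=0011
8: · MOVLS
9: ✓ MOVLE  r2←0x48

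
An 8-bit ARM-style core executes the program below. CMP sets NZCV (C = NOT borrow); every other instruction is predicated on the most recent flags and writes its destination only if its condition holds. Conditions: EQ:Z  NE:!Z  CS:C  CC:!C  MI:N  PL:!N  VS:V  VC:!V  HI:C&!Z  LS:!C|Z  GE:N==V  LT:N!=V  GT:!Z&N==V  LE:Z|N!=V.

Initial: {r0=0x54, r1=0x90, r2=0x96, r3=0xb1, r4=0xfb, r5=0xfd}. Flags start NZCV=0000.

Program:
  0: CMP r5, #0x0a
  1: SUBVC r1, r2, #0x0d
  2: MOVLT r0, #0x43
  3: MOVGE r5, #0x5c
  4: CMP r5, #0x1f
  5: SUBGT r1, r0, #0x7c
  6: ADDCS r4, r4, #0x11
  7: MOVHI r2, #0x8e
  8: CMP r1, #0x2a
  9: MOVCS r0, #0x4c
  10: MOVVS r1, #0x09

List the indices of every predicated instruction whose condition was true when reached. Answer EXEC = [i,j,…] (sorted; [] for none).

0: ✓ CMP  NZCV=1010
1: ✓ SUBVC  r1←0x89
2: ✓ MOVLT  r0←0x43
3: · MOVGE
4: ✓ CMP  NZCV=1010
5: · SUBGT
6: ✓ ADDCS  r4←0x0c
7: ✓ MOVHI  r2←0x8e
8: ✓ CMP  NZCV=0011
9: ✓ MOVCS  r0←0x4c
10: ✓ MOVVS  r1←0x09

EXEC = [1,2,6,7,9,10]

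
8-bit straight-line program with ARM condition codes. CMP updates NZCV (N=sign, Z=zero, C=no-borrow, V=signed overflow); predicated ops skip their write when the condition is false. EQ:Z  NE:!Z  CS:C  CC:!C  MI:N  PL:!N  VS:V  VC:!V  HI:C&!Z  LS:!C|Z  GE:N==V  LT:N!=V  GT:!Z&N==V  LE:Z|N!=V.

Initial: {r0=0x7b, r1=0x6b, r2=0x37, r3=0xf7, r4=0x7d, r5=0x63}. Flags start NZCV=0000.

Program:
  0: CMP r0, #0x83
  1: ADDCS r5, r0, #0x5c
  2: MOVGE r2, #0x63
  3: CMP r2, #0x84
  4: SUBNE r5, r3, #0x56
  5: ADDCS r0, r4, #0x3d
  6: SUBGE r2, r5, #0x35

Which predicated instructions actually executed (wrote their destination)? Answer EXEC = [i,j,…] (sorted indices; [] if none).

EXEC = [2,4,6]

0: ✓ CMP  NZCV=1001
1: · ADDCS
2: ✓ MOVGE  r2←0x63
3: ✓ CMP  NZCV=1001
4: ✓ SUBNE  r5←0xa1
5: · ADDCS
6: ✓ SUBGE  r2←0x6c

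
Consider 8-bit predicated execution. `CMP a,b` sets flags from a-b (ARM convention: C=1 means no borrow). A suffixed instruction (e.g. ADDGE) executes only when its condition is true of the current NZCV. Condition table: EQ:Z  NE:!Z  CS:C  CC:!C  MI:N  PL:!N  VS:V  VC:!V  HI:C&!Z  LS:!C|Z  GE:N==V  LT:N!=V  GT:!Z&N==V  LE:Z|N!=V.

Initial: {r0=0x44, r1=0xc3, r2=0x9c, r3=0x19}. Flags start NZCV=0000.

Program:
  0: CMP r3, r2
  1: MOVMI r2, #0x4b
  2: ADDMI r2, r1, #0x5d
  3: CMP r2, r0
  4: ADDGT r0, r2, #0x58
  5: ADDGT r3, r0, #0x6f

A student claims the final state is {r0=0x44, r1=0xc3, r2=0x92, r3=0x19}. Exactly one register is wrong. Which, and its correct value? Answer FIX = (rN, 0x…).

FIX = (r2, 0x9c)

[0] flags=0000 → (cmp)
[1] flags=0000 MI?F → skip
[2] flags=0000 MI?F → skip
[3] flags=0011 → (cmp)
[4] flags=0011 GT?F → skip
[5] flags=0011 GT?F → skip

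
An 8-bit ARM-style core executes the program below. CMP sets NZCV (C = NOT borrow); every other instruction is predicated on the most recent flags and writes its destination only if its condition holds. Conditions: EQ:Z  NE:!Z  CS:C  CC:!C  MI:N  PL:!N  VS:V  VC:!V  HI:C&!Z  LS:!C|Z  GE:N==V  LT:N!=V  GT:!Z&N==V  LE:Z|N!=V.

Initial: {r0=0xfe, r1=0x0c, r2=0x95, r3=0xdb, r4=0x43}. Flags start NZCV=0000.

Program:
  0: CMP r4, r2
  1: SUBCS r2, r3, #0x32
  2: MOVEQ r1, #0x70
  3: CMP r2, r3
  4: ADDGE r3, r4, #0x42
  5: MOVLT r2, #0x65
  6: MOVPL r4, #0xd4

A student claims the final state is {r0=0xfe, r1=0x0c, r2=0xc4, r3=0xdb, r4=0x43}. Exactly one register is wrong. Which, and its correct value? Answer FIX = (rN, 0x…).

0: ✓ CMP  NZCV=1001
1: · SUBCS
2: · MOVEQ
3: ✓ CMP  NZCV=1000
4: · ADDGE
5: ✓ MOVLT  r2←0x65
6: · MOVPL

FIX = (r2, 0x65)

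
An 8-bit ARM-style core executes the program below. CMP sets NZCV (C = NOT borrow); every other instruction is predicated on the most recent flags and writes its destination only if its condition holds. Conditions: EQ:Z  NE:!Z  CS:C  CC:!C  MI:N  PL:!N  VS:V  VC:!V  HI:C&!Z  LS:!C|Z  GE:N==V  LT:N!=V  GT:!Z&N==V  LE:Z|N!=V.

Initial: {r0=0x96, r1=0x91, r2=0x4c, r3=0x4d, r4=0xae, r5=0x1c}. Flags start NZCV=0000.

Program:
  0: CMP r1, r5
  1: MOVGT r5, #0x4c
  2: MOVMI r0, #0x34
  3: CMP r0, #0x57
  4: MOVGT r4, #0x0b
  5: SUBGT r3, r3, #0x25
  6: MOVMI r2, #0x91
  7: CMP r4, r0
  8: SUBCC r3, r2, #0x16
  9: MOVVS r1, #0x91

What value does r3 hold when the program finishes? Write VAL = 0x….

0: ✓ CMP  NZCV=0011
1: · MOVGT
2: · MOVMI
3: ✓ CMP  NZCV=0011
4: · MOVGT
5: · SUBGT
6: · MOVMI
7: ✓ CMP  NZCV=0010
8: · SUBCC
9: · MOVVS

VAL = 0x4d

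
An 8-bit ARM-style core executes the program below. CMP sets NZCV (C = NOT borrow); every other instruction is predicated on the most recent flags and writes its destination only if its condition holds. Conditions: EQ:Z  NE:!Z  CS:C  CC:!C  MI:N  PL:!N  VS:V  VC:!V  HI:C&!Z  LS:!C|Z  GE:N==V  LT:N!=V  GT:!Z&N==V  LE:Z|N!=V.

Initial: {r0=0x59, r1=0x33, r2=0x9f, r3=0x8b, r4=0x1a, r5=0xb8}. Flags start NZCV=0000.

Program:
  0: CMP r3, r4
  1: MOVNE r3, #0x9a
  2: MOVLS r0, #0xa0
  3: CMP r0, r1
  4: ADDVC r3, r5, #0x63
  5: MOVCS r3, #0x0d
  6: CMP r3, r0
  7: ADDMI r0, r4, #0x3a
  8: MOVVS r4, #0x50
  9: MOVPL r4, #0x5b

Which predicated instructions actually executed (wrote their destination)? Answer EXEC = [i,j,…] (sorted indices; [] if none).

EXEC = [1,4,5,7]

[0] flags=0011 → (cmp)
[1] flags=0011 NE?T → r3=0x9a
[2] flags=0011 LS?F → skip
[3] flags=0010 → (cmp)
[4] flags=0010 VC?T → r3=0x1b
[5] flags=0010 CS?T → r3=0x0d
[6] flags=1000 → (cmp)
[7] flags=1000 MI?T → r0=0x54
[8] flags=1000 VS?F → skip
[9] flags=1000 PL?F → skip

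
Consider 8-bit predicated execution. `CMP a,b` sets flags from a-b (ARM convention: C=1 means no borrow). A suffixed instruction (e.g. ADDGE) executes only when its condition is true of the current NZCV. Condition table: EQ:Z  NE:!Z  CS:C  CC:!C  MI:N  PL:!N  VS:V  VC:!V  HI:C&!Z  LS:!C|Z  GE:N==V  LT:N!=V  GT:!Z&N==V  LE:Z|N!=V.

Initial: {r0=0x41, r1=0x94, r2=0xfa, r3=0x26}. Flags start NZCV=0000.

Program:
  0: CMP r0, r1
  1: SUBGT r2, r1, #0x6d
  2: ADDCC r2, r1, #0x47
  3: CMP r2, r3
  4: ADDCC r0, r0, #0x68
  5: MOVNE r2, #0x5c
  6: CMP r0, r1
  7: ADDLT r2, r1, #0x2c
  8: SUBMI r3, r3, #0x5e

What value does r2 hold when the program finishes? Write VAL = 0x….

[0] flags=1001 → (cmp)
[1] flags=1001 GT?T → r2=0x27
[2] flags=1001 CC?T → r2=0xdb
[3] flags=1010 → (cmp)
[4] flags=1010 CC?F → skip
[5] flags=1010 NE?T → r2=0x5c
[6] flags=1001 → (cmp)
[7] flags=1001 LT?F → skip
[8] flags=1001 MI?T → r3=0xc8

VAL = 0x5c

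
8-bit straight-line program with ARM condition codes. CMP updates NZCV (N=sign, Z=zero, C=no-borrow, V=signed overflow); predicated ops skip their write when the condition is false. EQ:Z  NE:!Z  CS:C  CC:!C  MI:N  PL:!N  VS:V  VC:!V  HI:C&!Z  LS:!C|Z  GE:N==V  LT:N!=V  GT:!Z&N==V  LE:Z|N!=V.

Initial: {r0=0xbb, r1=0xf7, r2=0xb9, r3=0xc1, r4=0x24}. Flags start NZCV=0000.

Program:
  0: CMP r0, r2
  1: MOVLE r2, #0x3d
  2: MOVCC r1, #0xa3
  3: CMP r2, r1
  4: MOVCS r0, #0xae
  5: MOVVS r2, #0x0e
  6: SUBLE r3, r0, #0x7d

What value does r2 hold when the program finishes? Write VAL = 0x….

0: ✓ CMP  NZCV=0010
1: · MOVLE
2: · MOVCC
3: ✓ CMP  NZCV=1000
4: · MOVCS
5: · MOVVS
6: ✓ SUBLE  r3←0x3e

VAL = 0xb9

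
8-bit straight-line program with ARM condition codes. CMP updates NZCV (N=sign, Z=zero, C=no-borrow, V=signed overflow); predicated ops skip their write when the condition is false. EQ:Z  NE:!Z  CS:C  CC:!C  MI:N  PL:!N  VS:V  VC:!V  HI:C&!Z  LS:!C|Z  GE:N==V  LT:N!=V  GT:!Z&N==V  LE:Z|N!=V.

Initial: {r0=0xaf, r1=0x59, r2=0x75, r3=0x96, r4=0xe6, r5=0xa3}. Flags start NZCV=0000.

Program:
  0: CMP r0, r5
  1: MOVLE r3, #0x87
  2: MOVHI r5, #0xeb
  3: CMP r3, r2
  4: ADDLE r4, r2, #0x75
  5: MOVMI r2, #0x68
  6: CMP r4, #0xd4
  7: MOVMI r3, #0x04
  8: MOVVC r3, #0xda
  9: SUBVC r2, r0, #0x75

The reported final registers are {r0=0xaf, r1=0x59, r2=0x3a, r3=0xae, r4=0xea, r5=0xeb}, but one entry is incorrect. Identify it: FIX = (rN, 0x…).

0: ✓ CMP  NZCV=0010
1: · MOVLE
2: ✓ MOVHI  r5←0xeb
3: ✓ CMP  NZCV=0011
4: ✓ ADDLE  r4←0xea
5: · MOVMI
6: ✓ CMP  NZCV=0010
7: · MOVMI
8: ✓ MOVVC  r3←0xda
9: ✓ SUBVC  r2←0x3a

FIX = (r3, 0xda)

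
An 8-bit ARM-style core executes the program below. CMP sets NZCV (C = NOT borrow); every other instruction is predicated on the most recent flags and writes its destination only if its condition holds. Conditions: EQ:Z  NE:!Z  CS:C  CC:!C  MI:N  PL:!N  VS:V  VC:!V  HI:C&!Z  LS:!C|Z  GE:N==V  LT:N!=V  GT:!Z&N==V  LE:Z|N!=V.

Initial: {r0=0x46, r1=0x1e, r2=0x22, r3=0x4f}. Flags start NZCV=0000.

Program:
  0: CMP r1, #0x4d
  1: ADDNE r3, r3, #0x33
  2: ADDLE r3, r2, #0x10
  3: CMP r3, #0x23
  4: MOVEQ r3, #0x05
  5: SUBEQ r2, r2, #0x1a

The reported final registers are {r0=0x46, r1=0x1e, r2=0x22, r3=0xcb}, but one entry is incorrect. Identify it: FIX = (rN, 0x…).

FIX = (r3, 0x32)

0: ✓ CMP  NZCV=1000
1: ✓ ADDNE  r3←0x82
2: ✓ ADDLE  r3←0x32
3: ✓ CMP  NZCV=0010
4: · MOVEQ
5: · SUBEQ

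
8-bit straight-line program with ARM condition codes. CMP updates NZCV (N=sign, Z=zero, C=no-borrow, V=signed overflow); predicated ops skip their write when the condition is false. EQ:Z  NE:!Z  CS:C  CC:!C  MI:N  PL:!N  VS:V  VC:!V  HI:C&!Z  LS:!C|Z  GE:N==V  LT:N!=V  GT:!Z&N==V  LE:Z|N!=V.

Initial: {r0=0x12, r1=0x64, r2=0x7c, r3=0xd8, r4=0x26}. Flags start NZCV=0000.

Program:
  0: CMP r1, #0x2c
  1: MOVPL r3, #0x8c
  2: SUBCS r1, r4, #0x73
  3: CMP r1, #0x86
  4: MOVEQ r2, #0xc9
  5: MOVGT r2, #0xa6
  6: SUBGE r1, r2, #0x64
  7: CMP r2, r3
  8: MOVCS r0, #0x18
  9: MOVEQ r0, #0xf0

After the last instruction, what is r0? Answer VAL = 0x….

VAL = 0x18

0: ✓ CMP  NZCV=0010
1: ✓ MOVPL  r3←0x8c
2: ✓ SUBCS  r1←0xb3
3: ✓ CMP  NZCV=0010
4: · MOVEQ
5: ✓ MOVGT  r2←0xa6
6: ✓ SUBGE  r1←0x42
7: ✓ CMP  NZCV=0010
8: ✓ MOVCS  r0←0x18
9: · MOVEQ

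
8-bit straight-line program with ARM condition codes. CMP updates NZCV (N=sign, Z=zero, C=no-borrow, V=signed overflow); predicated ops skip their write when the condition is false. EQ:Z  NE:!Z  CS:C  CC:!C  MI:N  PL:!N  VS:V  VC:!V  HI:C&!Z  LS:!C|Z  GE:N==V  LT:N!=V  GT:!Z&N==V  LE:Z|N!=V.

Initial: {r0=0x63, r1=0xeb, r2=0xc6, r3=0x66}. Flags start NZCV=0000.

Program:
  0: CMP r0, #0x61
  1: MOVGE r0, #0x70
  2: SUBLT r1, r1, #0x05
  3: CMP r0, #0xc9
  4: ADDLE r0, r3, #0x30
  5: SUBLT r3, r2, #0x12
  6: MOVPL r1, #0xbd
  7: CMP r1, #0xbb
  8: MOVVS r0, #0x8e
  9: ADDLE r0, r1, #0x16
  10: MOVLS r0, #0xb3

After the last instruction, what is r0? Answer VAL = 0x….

[0] flags=0010 → (cmp)
[1] flags=0010 GE?T → r0=0x70
[2] flags=0010 LT?F → skip
[3] flags=1001 → (cmp)
[4] flags=1001 LE?F → skip
[5] flags=1001 LT?F → skip
[6] flags=1001 PL?F → skip
[7] flags=0010 → (cmp)
[8] flags=0010 VS?F → skip
[9] flags=0010 LE?F → skip
[10] flags=0010 LS?F → skip

VAL = 0x70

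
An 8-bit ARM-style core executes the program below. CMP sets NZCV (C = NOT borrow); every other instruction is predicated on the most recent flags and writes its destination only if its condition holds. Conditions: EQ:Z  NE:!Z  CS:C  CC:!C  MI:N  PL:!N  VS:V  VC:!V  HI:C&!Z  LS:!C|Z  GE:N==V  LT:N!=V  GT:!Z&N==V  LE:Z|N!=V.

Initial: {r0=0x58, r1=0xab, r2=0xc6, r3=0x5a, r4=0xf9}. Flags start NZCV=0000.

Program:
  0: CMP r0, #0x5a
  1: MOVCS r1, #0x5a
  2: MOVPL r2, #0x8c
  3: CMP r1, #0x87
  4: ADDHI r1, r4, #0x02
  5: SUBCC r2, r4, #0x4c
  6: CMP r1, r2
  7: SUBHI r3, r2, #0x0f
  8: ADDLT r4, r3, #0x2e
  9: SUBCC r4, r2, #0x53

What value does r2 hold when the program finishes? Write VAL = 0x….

VAL = 0xc6

[0] flags=1000 → (cmp)
[1] flags=1000 CS?F → skip
[2] flags=1000 PL?F → skip
[3] flags=0010 → (cmp)
[4] flags=0010 HI?T → r1=0xfb
[5] flags=0010 CC?F → skip
[6] flags=0010 → (cmp)
[7] flags=0010 HI?T → r3=0xb7
[8] flags=0010 LT?F → skip
[9] flags=0010 CC?F → skip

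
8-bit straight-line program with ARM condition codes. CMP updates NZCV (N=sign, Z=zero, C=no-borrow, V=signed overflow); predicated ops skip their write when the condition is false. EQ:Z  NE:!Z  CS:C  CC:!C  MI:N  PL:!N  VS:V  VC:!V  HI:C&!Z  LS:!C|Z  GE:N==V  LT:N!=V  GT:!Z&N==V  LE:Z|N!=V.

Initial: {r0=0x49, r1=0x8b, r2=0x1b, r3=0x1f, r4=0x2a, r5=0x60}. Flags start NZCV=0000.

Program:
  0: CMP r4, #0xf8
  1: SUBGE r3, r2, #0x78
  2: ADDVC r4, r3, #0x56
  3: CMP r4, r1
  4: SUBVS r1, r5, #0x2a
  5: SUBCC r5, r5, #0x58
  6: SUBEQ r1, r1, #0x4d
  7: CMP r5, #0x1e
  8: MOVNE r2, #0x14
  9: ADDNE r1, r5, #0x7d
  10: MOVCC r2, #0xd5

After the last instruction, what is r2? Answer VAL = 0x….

VAL = 0x14

[0] flags=0000 → (cmp)
[1] flags=0000 GE?T → r3=0xa3
[2] flags=0000 VC?T → r4=0xf9
[3] flags=0010 → (cmp)
[4] flags=0010 VS?F → skip
[5] flags=0010 CC?F → skip
[6] flags=0010 EQ?F → skip
[7] flags=0010 → (cmp)
[8] flags=0010 NE?T → r2=0x14
[9] flags=0010 NE?T → r1=0xdd
[10] flags=0010 CC?F → skip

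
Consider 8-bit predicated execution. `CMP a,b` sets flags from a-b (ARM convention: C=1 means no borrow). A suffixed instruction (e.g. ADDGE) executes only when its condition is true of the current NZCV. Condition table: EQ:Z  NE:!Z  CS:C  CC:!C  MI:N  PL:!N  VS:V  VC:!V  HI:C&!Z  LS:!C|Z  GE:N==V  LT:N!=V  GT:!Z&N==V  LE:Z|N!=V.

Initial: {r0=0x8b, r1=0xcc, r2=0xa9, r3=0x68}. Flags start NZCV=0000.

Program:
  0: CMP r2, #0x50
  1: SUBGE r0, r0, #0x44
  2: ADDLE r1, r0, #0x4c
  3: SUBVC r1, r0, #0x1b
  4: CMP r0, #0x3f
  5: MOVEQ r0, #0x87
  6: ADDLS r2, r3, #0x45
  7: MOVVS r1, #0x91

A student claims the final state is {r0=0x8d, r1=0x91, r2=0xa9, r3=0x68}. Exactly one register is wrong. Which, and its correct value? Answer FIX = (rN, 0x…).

FIX = (r0, 0x8b)

[0] flags=0011 → (cmp)
[1] flags=0011 GE?F → skip
[2] flags=0011 LE?T → r1=0xd7
[3] flags=0011 VC?F → skip
[4] flags=0011 → (cmp)
[5] flags=0011 EQ?F → skip
[6] flags=0011 LS?F → skip
[7] flags=0011 VS?T → r1=0x91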